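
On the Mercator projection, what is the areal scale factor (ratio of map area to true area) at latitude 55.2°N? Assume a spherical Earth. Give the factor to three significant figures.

3.07

Mercator is conformal, so the point scale is isotropic: h = k = sec φ = 1/cos φ.
Areal scale = k² = sec²φ = 1/cos²(55.2°) = 1/0.5707² = 3.070.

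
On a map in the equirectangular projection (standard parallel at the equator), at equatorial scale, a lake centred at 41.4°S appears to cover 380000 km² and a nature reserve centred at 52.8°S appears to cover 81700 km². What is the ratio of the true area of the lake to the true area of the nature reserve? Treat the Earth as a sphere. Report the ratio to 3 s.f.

Plate carrée has h = 1 and k = sec φ, giving areal scale sec φ; true area = (apparent area) · cos φ.
True area of lake: 380000 × cos(41.4°) = 380000 × 0.7501 = 285000 km².
True area of nature reserve: 81700 × cos(52.8°) = 81700 × 0.6046 = 49400 km².
Ratio = 285000 / 49400 ≈ 5.77.

5.77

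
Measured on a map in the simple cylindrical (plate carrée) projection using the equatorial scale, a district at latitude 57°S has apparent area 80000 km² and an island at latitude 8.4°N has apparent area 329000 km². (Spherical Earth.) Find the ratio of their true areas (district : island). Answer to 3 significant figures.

0.134

On the plate carrée, areal scale = h·k = 1 × sec φ, so true area = apparent × cos φ.
True area of district: 80000 × cos(57°) = 80000 × 0.5446 = 43570 km².
True area of island: 329000 × cos(8.4°) = 329000 × 0.9893 = 325500 km².
Ratio = 43570 / 325500 ≈ 0.134.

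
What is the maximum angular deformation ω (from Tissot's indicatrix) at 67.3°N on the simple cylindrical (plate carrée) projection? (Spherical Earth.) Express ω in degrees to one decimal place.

52.6°

Plate carrée maps x = Rλ, y = Rφ. The meridian scale is h = 1 and the parallel scale is k = 1/cos φ = sec φ.
At 67.3°: h = 1.000, k = 2.591; principal scales a = 2.591, b = 1.000.
sin(ω/2) = (a − b)/(a + b) = 1.591/3.591 = 0.4431, so ω = 2 arcsin(0.4431) ≈ 52.6°.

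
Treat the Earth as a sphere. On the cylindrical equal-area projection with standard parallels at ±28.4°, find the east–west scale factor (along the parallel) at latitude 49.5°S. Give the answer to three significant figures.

Cylindrical equal-area (φ₀ = 28.4°): h = cos φ / cos 28.4° along meridians, k = cos 28.4° / cos φ along parallels; h·k = 1.
k = cos 28.4° / cos 49.5° = 0.8796/0.6494 = 1.354.

1.35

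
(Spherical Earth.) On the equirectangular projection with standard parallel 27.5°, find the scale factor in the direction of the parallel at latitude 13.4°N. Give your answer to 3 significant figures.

The equidistant cylindrical projection with φ₀ = 27.5° has h = 1 (meridians true) and k = cos φ₀ / cos φ along parallels.
k = cos 27.5° / cos 13.4° = 0.8870/0.9728 = 0.9118.

0.912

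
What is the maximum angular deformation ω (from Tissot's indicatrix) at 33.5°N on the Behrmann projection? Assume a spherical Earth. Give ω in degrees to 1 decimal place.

Behrmann is a cylindrical equal-area projection with standard parallels at ±30°. Cylindrical equal-area (φ₀ = 30°): h = cos φ / cos 30° along meridians, k = cos 30° / cos φ along parallels; h·k = 1.
At 33.5°: h = 0.9629, k = 1.039; principal scales a = 1.039, b = 0.9629.
sin(ω/2) = (a − b)/(a + b) = 0.07565/2.001 = 0.03780, so ω = 2 arcsin(0.03780) ≈ 4.3°.

4.3°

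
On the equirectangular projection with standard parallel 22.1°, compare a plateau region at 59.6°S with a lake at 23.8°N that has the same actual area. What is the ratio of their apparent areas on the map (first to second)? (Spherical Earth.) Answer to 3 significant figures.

1.81

With standard parallel φ₀ = 22.1°, the equirectangular projection gives x = Rλ cos φ₀, y = Rφ, so h = 1 and k = cos 22.1° / cos φ.
Areal scale at 59.6°: h·k = 1.000 × 1.831 = 1.831.
Areal scale at 23.8°: h·k = 1.000 × 1.013 = 1.013.
Ratio = 1.831/1.013 ≈ 1.81.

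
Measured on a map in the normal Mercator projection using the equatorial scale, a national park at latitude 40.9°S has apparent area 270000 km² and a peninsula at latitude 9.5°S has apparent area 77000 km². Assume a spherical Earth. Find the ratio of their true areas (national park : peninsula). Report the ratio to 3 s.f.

Since Mercator area scale is 1/cos²φ, the true area equals the apparent area multiplied by cos²φ.
True area of national park: 270000 × cos²(40.9°) = 270000 × 0.5713 = 154300 km².
True area of peninsula: 77000 × cos²(9.5°) = 77000 × 0.9728 = 74900 km².
Ratio = 154300 / 74900 ≈ 2.06.

2.06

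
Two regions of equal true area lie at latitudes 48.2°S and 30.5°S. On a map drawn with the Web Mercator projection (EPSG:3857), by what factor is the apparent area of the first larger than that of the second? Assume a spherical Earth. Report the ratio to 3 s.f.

1.67

Mercator is conformal with k = sec φ, so areal scale = k² = sec²φ.
At 48.2°: sec²(48.2°) = 1/0.6665² = 2.251.
At 30.5°: sec²(30.5°) = 1/0.8616² = 1.347.
Ratio = 2.251/1.347 = cos²(30.5°)/cos²(48.2°) ≈ 1.67.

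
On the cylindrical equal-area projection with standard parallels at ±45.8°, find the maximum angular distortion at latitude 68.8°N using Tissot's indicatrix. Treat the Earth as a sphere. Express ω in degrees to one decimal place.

For cylindrical equal-area with standard parallel φ₀, h = cos φ / cos φ₀ and k = cos φ₀ / cos φ, so h·k = 1.
At 68.8°: h = 0.5187, k = 1.928; principal scales a = 1.928, b = 0.5187.
sin(ω/2) = (a − b)/(a + b) = 1.409/2.447 = 0.5760, so ω = 2 arcsin(0.5760) ≈ 70.3°.

70.3°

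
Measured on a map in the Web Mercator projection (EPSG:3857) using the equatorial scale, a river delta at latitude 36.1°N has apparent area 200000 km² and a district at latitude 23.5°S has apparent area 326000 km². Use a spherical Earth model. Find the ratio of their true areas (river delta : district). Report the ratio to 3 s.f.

0.476

Mercator's areal exaggeration is sec²φ; hence true area = (apparent area) · cos²φ.
True area of river delta: 200000 × cos²(36.1°) = 200000 × 0.6528 = 130600 km².
True area of district: 326000 × cos²(23.5°) = 326000 × 0.8410 = 274200 km².
Ratio = 130600 / 274200 ≈ 0.476.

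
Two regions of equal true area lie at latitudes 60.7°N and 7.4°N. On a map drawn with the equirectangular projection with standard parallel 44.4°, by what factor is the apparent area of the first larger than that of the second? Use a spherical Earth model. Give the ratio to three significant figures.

With standard parallel φ₀ = 44.4°, the equirectangular projection gives x = Rλ cos φ₀, y = Rφ, so h = 1 and k = cos 44.4° / cos φ.
Areal scale at 60.7°: h·k = 1.000 × 1.460 = 1.460.
Areal scale at 7.4°: h·k = 1.000 × 0.7205 = 0.7205.
Ratio = 1.460/0.7205 ≈ 2.03.

2.03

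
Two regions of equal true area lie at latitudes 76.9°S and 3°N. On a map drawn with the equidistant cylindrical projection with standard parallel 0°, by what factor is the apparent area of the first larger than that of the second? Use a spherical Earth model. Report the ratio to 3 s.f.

For the equirectangular projection with φ₀ = 0 (plate carrée), h = 1 along meridians and k = sec φ along parallels.
Areal scale at 76.9°: h·k = 1.000 × 4.412 = 4.412.
Areal scale at 3°: h·k = 1.000 × 1.001 = 1.001.
Ratio = 4.412/1.001 ≈ 4.41.

4.41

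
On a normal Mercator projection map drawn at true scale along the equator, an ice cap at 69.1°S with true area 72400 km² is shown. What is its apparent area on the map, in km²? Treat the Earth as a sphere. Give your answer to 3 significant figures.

The Mercator projection is conformal; its linear scale factor is the same in every direction and equals sec φ = 1/cos φ.
Areal scale = k² = sec²φ = 1/cos²(69.1°) = 1/0.3567² = 7.858.
Apparent area = 72400 × 7.858 ≈ 569000 km².

569000 km²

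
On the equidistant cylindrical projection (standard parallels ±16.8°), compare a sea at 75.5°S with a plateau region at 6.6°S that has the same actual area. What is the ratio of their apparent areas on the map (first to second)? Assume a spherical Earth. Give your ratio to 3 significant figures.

3.97

The equidistant cylindrical projection with φ₀ = 16.8° has h = 1 (meridians true) and k = cos φ₀ / cos φ along parallels.
Areal scale at 75.5°: h·k = 1.000 × 3.823 = 3.823.
Areal scale at 6.6°: h·k = 1.000 × 0.9637 = 0.9637.
Ratio = 3.823/0.9637 ≈ 3.97.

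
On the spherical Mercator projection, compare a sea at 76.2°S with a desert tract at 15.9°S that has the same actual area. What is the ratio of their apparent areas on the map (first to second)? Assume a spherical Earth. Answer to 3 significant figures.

16.3

Mercator areal scale is sec²φ.
At 76.2°: sec²(76.2°) = 1/0.2385² = 17.58.
At 15.9°: sec²(15.9°) = 1/0.9617² = 1.081.
Ratio = 17.58/1.081 = cos²(15.9°)/cos²(76.2°) ≈ 16.3.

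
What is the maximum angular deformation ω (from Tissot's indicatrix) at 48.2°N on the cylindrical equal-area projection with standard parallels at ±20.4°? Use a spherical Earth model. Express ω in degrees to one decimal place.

38.3°

For cylindrical equal-area with standard parallel φ₀, h = cos φ / cos φ₀ and k = cos φ₀ / cos φ, so h·k = 1.
At 48.2°: h = 0.7111, k = 1.406; principal scales a = 1.406, b = 0.7111.
sin(ω/2) = (a − b)/(a + b) = 0.6951/2.117 = 0.3283, so ω = 2 arcsin(0.3283) ≈ 38.3°.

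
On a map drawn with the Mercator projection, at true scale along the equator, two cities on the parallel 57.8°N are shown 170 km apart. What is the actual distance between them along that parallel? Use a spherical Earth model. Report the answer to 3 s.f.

Mercator is conformal, so the point scale is isotropic: h = k = sec φ = 1/cos φ.
Along the parallel at 57.8°, map distances are exaggerated by k = sec 57.8° = 1.877.
True distance = 170 / 1.877 = 170 × cos 57.8° ≈ 90.6 km.

90.6 km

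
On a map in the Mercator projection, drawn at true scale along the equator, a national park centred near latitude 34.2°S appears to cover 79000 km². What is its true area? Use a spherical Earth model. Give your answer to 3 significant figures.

54000 km²

For Mercator, h = k = sec φ (a conformal cylindrical projection has a single point scale, 1/cos φ).
Areal scale = k² = sec²φ = 1/cos²(34.2°) = 1/0.8271² = 1.462.
True area = apparent / (areal scale) = 79000 / 1.462 ≈ 54000 km².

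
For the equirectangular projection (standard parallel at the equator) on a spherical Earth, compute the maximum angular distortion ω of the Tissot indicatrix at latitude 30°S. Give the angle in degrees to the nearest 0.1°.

8.2°

Plate carrée maps x = Rλ, y = Rφ. The meridian scale is h = 1 and the parallel scale is k = 1/cos φ = sec φ.
At 30°: h = 1.000, k = 1.155; principal scales a = 1.155, b = 1.000.
sin(ω/2) = (a − b)/(a + b) = 0.1547/2.155 = 0.07180, so ω = 2 arcsin(0.07180) ≈ 8.2°.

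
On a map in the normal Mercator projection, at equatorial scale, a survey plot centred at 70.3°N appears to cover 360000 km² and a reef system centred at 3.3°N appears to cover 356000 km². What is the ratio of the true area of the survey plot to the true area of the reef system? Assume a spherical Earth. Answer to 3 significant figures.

0.115

Mercator's areal exaggeration is sec²φ; hence true area = (apparent area) · cos²φ.
True area of survey plot: 360000 × cos²(70.3°) = 360000 × 0.1136 = 40910 km².
True area of reef system: 356000 × cos²(3.3°) = 356000 × 0.9967 = 354800 km².
Ratio = 40910 / 354800 ≈ 0.115.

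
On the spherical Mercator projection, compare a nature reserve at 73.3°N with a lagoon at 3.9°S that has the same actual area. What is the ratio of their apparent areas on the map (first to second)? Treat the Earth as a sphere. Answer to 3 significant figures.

12.1

Mercator is conformal with k = sec φ, so areal scale = k² = sec²φ.
At 73.3°: sec²(73.3°) = 1/0.2874² = 12.11.
At 3.9°: sec²(3.9°) = 1/0.9977² = 1.005.
Ratio = 12.11/1.005 = cos²(3.9°)/cos²(73.3°) ≈ 12.1.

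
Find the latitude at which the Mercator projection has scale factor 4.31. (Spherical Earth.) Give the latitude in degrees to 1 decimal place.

76.6°

Mercator scale is k = sec φ = 1/cos φ.
1/cos φ = 4.31  ⇒  cos φ = 0.2320  ⇒  φ = arccos(0.2320) ≈ 76.6°.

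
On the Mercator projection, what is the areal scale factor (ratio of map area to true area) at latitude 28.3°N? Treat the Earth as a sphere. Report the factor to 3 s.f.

For Mercator, h = k = sec φ (a conformal cylindrical projection has a single point scale, 1/cos φ).
Areal scale = k² = sec²φ = 1/cos²(28.3°) = 1/0.8805² = 1.290.

1.29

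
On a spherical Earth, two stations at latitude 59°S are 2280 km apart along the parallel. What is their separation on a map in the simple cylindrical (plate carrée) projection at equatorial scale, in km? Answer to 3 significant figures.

4430 km

Plate carrée maps x = Rλ, y = Rφ. The meridian scale is h = 1 and the parallel scale is k = 1/cos φ = sec φ.
Along the parallel, k = sec 59° = 1/0.5150 = 1.942.
Map distance = 2280 × 1.942 ≈ 4430 km.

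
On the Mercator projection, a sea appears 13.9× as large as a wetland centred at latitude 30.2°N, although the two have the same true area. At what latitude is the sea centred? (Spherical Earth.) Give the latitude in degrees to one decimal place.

76.6°

On Mercator, (apparent₁)/(apparent₂) = sec²φ₁ / sec²φ₂ when true areas are equal.
cos²φ₂ / cos²φ₁ = 13.9  ⇒  cos φ₁ = cos 30.2° / √13.9 = 0.8643/3.728 = 0.2318.
φ₁ = arccos(0.2318) ≈ 76.6°.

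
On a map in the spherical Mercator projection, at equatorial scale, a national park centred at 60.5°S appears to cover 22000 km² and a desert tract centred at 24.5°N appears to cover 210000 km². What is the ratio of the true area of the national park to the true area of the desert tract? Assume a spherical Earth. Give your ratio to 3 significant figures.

0.0307

Since Mercator area scale is 1/cos²φ, the true area equals the apparent area multiplied by cos²φ.
True area of national park: 22000 × cos²(60.5°) = 22000 × 0.2425 = 5335 km².
True area of desert tract: 210000 × cos²(24.5°) = 210000 × 0.8280 = 173900 km².
Ratio = 5335 / 173900 ≈ 0.0307.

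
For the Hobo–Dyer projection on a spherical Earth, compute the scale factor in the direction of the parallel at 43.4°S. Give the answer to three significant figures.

Hobo–Dyer is a cylindrical equal-area projection with standard parallels at ±37.5°. A cylindrical equal-area projection with standard parallel φ₀ has meridian scale h = cos φ / cos φ₀ and parallel scale k = cos φ₀ / cos φ (so areas are preserved, h·k = 1).
k = cos 37.5° / cos 43.4° = 0.7934/0.7266 = 1.092.

1.09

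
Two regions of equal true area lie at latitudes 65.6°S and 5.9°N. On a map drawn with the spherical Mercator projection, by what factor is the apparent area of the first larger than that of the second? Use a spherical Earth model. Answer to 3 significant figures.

Mercator is conformal with k = sec φ, so areal scale = k² = sec²φ.
At 65.6°: sec²(65.6°) = 1/0.4131² = 5.860.
At 5.9°: sec²(5.9°) = 1/0.9947² = 1.011.
Ratio = 5.860/1.011 = cos²(5.9°)/cos²(65.6°) ≈ 5.80.

5.80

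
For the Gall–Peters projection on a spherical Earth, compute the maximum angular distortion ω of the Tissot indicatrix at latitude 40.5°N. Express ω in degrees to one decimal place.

The Gall–Peters projection is cylindrical equal-area with φ₀ = 45°. A cylindrical equal-area projection with standard parallel φ₀ has meridian scale h = cos φ / cos φ₀ and parallel scale k = cos φ₀ / cos φ (so areas are preserved, h·k = 1).
At 40.5°: h = 1.075, k = 0.9299; principal scales a = 1.075, b = 0.9299.
sin(ω/2) = (a − b)/(a + b) = 0.1455/2.005 = 0.07254, so ω = 2 arcsin(0.07254) ≈ 8.3°.

8.3°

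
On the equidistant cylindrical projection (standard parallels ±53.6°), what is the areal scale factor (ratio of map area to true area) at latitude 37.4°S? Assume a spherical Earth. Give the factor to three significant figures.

The equidistant cylindrical projection with φ₀ = 53.6° has h = 1 (meridians true) and k = cos φ₀ / cos φ along parallels.
Areal scale = h·k = 1 × cos φ₀ / cos φ; at 37.4°, h = 1.000, k = 0.7470, so h·k = 0.7470.

0.747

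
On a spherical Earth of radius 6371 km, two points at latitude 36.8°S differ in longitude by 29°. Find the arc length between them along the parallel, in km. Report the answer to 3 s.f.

2580 km

Arc length along a parallel = R cos φ · Δλ (with Δλ in radians).
= 6371 × cos 36.8° × (29° × π/180) = 6371 × 0.8007 × 0.5061 ≈ 2580 km.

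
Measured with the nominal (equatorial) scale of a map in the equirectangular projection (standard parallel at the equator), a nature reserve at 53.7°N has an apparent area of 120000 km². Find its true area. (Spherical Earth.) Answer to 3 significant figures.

71000 km²

In the plate carrée (x = Rλ, y = Rφ), meridians are true-scale (h = 1) and parallels are stretched by k = sec φ.
Areal scale = h·k = 1 × sec φ; at 53.7°, h = 1.000, k = 1.689, so h·k = 1.689.
True area = apparent / (areal scale) = 120000 / 1.689 ≈ 71000 km².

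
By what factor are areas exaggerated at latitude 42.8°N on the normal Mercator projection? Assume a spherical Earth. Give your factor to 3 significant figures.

For Mercator, h = k = sec φ (a conformal cylindrical projection has a single point scale, 1/cos φ).
Areal scale = k² = sec²φ = 1/cos²(42.8°) = 1/0.7337² = 1.857.

1.86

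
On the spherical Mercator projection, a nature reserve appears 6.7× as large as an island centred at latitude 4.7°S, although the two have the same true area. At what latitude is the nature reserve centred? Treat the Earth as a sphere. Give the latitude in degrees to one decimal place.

67.4°

For equal true areas on Mercator, apparent areas scale as sec²φ, so the ratio is cos²φ₂ / cos²φ₁.
cos²φ₂ / cos²φ₁ = 6.7  ⇒  cos φ₁ = cos 4.7° / √6.7 = 0.9966/2.588 = 0.3850.
φ₁ = arccos(0.3850) ≈ 67.4°.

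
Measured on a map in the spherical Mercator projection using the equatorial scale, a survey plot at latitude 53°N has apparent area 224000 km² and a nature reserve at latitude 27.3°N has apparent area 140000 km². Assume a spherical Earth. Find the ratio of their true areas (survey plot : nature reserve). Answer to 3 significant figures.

On Mercator the areal scale is sec²φ, so true area = apparent × cos²φ.
True area of survey plot: 224000 × cos²(53°) = 224000 × 0.3622 = 81130 km².
True area of nature reserve: 140000 × cos²(27.3°) = 140000 × 0.7896 = 110500 km².
Ratio = 81130 / 110500 ≈ 0.734.

0.734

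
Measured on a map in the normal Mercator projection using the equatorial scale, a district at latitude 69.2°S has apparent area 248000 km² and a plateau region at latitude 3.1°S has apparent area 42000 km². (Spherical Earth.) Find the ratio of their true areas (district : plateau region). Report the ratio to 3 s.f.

Since Mercator area scale is 1/cos²φ, the true area equals the apparent area multiplied by cos²φ.
True area of district: 248000 × cos²(69.2°) = 248000 × 0.1261 = 31270 km².
True area of plateau region: 42000 × cos²(3.1°) = 42000 × 0.9971 = 41880 km².
Ratio = 31270 / 41880 ≈ 0.747.

0.747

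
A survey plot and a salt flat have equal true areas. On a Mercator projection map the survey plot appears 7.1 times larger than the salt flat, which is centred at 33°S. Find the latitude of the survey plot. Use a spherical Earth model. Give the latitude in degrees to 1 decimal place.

71.7°

Mercator areal scale is sec²φ, so apparent-area ratio = sec²φ₁ / sec²φ₂ = cos²φ₂ / cos²φ₁.
cos²φ₂ / cos²φ₁ = 7.1  ⇒  cos φ₁ = cos 33° / √7.1 = 0.8387/2.665 = 0.3147.
φ₁ = arccos(0.3147) ≈ 71.7°.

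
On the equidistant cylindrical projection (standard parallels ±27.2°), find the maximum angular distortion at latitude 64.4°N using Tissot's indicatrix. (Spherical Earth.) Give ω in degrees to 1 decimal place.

The equidistant cylindrical projection with φ₀ = 27.2° has h = 1 (meridians true) and k = cos φ₀ / cos φ along parallels.
At 64.4°: h = 1.000, k = 2.058; principal scales a = 2.058, b = 1.000.
sin(ω/2) = (a − b)/(a + b) = 1.058/3.058 = 0.3461, so ω = 2 arcsin(0.3461) ≈ 40.5°.

40.5°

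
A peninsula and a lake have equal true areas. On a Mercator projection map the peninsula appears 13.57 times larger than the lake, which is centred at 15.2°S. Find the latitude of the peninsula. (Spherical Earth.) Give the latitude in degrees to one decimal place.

For equal true areas on Mercator, apparent areas scale as sec²φ, so the ratio is cos²φ₂ / cos²φ₁.
cos²φ₂ / cos²φ₁ = 13.57  ⇒  cos φ₁ = cos 15.2° / √13.57 = 0.9650/3.684 = 0.2620.
φ₁ = arccos(0.2620) ≈ 74.8°.

74.8°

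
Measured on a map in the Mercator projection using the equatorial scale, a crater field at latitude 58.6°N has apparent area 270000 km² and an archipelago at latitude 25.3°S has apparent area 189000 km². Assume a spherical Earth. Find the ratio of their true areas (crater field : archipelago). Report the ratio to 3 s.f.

On Mercator the areal scale is sec²φ, so true area = apparent × cos²φ.
True area of crater field: 270000 × cos²(58.6°) = 270000 × 0.2715 = 73290 km².
True area of archipelago: 189000 × cos²(25.3°) = 189000 × 0.8174 = 154500 km².
Ratio = 73290 / 154500 ≈ 0.474.

0.474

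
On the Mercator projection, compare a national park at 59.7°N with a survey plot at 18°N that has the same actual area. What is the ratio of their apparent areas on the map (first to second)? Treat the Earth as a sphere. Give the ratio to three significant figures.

Mercator is conformal with k = sec φ, so areal scale = k² = sec²φ.
At 59.7°: sec²(59.7°) = 1/0.5045² = 3.929.
At 18°: sec²(18°) = 1/0.9511² = 1.106.
Ratio = 3.929/1.106 = cos²(18°)/cos²(59.7°) ≈ 3.55.

3.55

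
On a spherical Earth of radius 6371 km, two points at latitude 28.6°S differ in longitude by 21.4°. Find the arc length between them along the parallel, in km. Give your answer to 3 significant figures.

Arc length along a parallel = R cos φ · Δλ (with Δλ in radians).
= 6371 × cos 28.6° × (21.4° × π/180) = 6371 × 0.8780 × 0.3735 ≈ 2090 km.

2090 km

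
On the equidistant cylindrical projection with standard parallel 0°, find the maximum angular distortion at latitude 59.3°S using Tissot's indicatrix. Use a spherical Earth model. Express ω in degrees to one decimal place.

For the equirectangular projection with φ₀ = 0 (plate carrée), h = 1 along meridians and k = sec φ along parallels.
At 59.3°: h = 1.000, k = 1.959; principal scales a = 1.959, b = 1.000.
sin(ω/2) = (a − b)/(a + b) = 0.9587/2.959 = 0.3240, so ω = 2 arcsin(0.3240) ≈ 37.8°.

37.8°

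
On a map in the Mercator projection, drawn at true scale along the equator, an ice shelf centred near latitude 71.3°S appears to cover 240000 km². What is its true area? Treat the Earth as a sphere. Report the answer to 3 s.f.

For Mercator, h = k = sec φ (a conformal cylindrical projection has a single point scale, 1/cos φ).
Areal scale = k² = sec²φ = 1/cos²(71.3°) = 1/0.3206² = 9.728.
True area = apparent / (areal scale) = 240000 / 9.728 ≈ 24700 km².

24700 km²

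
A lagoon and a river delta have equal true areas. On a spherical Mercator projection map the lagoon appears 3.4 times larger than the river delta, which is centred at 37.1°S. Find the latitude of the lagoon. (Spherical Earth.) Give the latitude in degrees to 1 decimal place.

On Mercator, (apparent₁)/(apparent₂) = sec²φ₁ / sec²φ₂ when true areas are equal.
cos²φ₂ / cos²φ₁ = 3.4  ⇒  cos φ₁ = cos 37.1° / √3.4 = 0.7976/1.844 = 0.4326.
φ₁ = arccos(0.4326) ≈ 64.4°.

64.4°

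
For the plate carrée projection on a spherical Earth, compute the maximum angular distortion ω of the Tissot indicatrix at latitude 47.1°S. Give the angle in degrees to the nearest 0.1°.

21.9°

In the plate carrée (x = Rλ, y = Rφ), meridians are true-scale (h = 1) and parallels are stretched by k = sec φ.
At 47.1°: h = 1.000, k = 1.469; principal scales a = 1.469, b = 1.000.
sin(ω/2) = (a − b)/(a + b) = 0.4690/2.469 = 0.1900, so ω = 2 arcsin(0.1900) ≈ 21.9°.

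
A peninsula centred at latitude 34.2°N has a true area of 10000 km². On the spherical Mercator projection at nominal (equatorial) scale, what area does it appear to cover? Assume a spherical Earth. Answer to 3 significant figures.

14600 km²

For Mercator, h = k = sec φ (a conformal cylindrical projection has a single point scale, 1/cos φ).
Areal scale = k² = sec²φ = 1/cos²(34.2°) = 1/0.8271² = 1.462.
Apparent area = 10000 × 1.462 ≈ 14600 km².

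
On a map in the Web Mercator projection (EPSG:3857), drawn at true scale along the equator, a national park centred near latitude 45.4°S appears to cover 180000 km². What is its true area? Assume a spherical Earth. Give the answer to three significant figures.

88700 km²

Mercator is conformal, so the point scale is isotropic: h = k = sec φ = 1/cos φ.
Areal scale = k² = sec²φ = 1/cos²(45.4°) = 1/0.7022² = 2.028.
True area = apparent / (areal scale) = 180000 / 2.028 ≈ 88700 km².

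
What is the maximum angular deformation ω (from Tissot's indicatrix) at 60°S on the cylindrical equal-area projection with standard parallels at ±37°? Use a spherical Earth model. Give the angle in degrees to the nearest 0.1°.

51.8°

For cylindrical equal-area with standard parallel φ₀, h = cos φ / cos φ₀ and k = cos φ₀ / cos φ, so h·k = 1.
At 60°: h = 0.6261, k = 1.597; principal scales a = 1.597, b = 0.6261.
sin(ω/2) = (a − b)/(a + b) = 0.9712/2.223 = 0.4368, so ω = 2 arcsin(0.4368) ≈ 51.8°.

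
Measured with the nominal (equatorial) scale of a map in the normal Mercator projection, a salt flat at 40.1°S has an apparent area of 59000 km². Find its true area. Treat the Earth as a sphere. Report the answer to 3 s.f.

34500 km²

For Mercator, h = k = sec φ (a conformal cylindrical projection has a single point scale, 1/cos φ).
Areal scale = k² = sec²φ = 1/cos²(40.1°) = 1/0.7649² = 1.709.
True area = apparent / (areal scale) = 59000 / 1.709 ≈ 34500 km².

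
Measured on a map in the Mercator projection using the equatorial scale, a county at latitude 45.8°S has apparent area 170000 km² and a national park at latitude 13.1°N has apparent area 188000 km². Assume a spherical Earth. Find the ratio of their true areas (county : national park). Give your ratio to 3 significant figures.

On Mercator the areal scale is sec²φ, so true area = apparent × cos²φ.
True area of county: 170000 × cos²(45.8°) = 170000 × 0.4860 = 82630 km².
True area of national park: 188000 × cos²(13.1°) = 188000 × 0.9486 = 178300 km².
Ratio = 82630 / 178300 ≈ 0.463.

0.463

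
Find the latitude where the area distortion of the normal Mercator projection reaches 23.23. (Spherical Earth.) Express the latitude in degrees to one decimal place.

78.0°

Mercator areal scale is sec²φ.
sec²φ = 23.23  ⇒  cos²φ = 0.04305  ⇒  cos φ = 0.2075.
φ = arccos(0.2075) ≈ 78.0°.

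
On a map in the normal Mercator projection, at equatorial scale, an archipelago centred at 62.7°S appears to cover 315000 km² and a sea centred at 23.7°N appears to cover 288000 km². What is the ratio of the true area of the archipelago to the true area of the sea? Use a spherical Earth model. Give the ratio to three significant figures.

Since Mercator area scale is 1/cos²φ, the true area equals the apparent area multiplied by cos²φ.
True area of archipelago: 315000 × cos²(62.7°) = 315000 × 0.2104 = 66260 km².
True area of sea: 288000 × cos²(23.7°) = 288000 × 0.8384 = 241500 km².
Ratio = 66260 / 241500 ≈ 0.274.

0.274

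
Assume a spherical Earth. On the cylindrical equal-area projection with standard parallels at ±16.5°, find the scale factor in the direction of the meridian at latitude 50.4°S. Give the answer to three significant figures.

0.665

Cylindrical equal-area (φ₀ = 16.5°): h = cos φ / cos 16.5° along meridians, k = cos 16.5° / cos φ along parallels; h·k = 1.
h = cos 50.4° / cos 16.5° = 0.6374/0.9588 = 0.6648.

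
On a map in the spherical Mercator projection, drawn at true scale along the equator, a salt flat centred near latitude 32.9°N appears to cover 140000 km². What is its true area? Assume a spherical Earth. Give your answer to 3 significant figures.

98700 km²

Mercator is conformal, so the point scale is isotropic: h = k = sec φ = 1/cos φ.
Areal scale = k² = sec²φ = 1/cos²(32.9°) = 1/0.8396² = 1.419.
True area = apparent / (areal scale) = 140000 / 1.419 ≈ 98700 km².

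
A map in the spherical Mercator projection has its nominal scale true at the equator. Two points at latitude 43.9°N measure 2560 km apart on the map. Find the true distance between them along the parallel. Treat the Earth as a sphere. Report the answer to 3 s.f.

For Mercator, h = k = sec φ (a conformal cylindrical projection has a single point scale, 1/cos φ).
Along the parallel at 43.9°, map distances are exaggerated by k = sec 43.9° = 1.388.
True distance = 2560 / 1.388 = 2560 × cos 43.9° ≈ 1840 km.

1840 km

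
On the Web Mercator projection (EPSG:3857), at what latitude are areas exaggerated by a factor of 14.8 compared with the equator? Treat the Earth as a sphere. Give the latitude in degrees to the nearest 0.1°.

74.9°

Mercator areal scale is sec²φ.
sec²φ = 14.8  ⇒  cos²φ = 0.06757  ⇒  cos φ = 0.2599.
φ = arccos(0.2599) ≈ 74.9°.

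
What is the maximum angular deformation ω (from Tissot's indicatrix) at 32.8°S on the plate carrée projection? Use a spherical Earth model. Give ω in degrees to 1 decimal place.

Plate carrée maps x = Rλ, y = Rφ. The meridian scale is h = 1 and the parallel scale is k = 1/cos φ = sec φ.
At 32.8°: h = 1.000, k = 1.190; principal scales a = 1.190, b = 1.000.
sin(ω/2) = (a − b)/(a + b) = 0.1897/2.190 = 0.08662, so ω = 2 arcsin(0.08662) ≈ 9.9°.

9.9°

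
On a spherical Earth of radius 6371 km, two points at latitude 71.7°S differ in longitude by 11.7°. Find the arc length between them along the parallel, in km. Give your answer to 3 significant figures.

408 km

Arc length along a parallel = R cos φ · Δλ (with Δλ in radians).
= 6371 × cos 71.7° × (11.7° × π/180) = 6371 × 0.3140 × 0.2042 ≈ 408 km.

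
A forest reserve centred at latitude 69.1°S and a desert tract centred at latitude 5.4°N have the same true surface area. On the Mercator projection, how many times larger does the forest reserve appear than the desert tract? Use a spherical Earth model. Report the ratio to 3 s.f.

7.79

Mercator areal scale is sec²φ.
At 69.1°: sec²(69.1°) = 1/0.3567² = 7.858.
At 5.4°: sec²(5.4°) = 1/0.9956² = 1.009.
Ratio = 7.858/1.009 = cos²(5.4°)/cos²(69.1°) ≈ 7.79.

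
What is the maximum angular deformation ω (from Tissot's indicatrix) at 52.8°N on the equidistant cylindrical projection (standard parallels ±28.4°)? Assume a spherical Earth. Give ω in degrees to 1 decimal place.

The equidistant cylindrical projection with φ₀ = 28.4° has h = 1 (meridians true) and k = cos φ₀ / cos φ along parallels.
At 52.8°: h = 1.000, k = 1.455; principal scales a = 1.455, b = 1.000.
sin(ω/2) = (a − b)/(a + b) = 0.4549/2.455 = 0.1853, so ω = 2 arcsin(0.1853) ≈ 21.4°.

21.4°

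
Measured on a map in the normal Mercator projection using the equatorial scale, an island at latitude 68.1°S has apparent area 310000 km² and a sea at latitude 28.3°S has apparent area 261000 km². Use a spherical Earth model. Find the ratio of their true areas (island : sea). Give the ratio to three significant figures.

0.213

Since Mercator area scale is 1/cos²φ, the true area equals the apparent area multiplied by cos²φ.
True area of island: 310000 × cos²(68.1°) = 310000 × 0.1391 = 43130 km².
True area of sea: 261000 × cos²(28.3°) = 261000 × 0.7752 = 202300 km².
Ratio = 43130 / 202300 ≈ 0.213.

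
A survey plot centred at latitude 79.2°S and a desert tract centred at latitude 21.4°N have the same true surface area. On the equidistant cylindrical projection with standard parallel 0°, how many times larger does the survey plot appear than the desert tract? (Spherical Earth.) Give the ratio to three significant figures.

4.97

In the plate carrée (x = Rλ, y = Rφ), meridians are true-scale (h = 1) and parallels are stretched by k = sec φ.
Areal scale at 79.2°: h·k = 1.000 × 5.337 = 5.337.
Areal scale at 21.4°: h·k = 1.000 × 1.074 = 1.074.
Ratio = 5.337/1.074 ≈ 4.97.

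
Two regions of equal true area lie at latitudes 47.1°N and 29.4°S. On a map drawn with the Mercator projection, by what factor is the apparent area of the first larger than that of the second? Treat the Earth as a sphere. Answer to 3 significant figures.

1.64

On Mercator, area is exaggerated by sec²φ = 1/cos²φ.
At 47.1°: sec²(47.1°) = 1/0.6807² = 2.158.
At 29.4°: sec²(29.4°) = 1/0.8712² = 1.317.
Ratio = 2.158/1.317 = cos²(29.4°)/cos²(47.1°) ≈ 1.64.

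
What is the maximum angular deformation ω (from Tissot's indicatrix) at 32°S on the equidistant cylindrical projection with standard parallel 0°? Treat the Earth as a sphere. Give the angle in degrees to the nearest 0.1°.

Plate carrée maps x = Rλ, y = Rφ. The meridian scale is h = 1 and the parallel scale is k = 1/cos φ = sec φ.
At 32°: h = 1.000, k = 1.179; principal scales a = 1.179, b = 1.000.
sin(ω/2) = (a − b)/(a + b) = 0.1792/2.179 = 0.08222, so ω = 2 arcsin(0.08222) ≈ 9.4°.

9.4°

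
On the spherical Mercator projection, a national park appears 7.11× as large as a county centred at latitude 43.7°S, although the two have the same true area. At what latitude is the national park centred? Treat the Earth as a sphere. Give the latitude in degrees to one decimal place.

On Mercator, (apparent₁)/(apparent₂) = sec²φ₁ / sec²φ₂ when true areas are equal.
cos²φ₂ / cos²φ₁ = 7.11  ⇒  cos φ₁ = cos 43.7° / √7.11 = 0.7230/2.666 = 0.2711.
φ₁ = arccos(0.2711) ≈ 74.3°.

74.3°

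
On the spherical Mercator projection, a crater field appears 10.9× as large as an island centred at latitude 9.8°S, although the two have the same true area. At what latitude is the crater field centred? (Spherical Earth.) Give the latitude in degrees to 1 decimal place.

72.6°

On Mercator, (apparent₁)/(apparent₂) = sec²φ₁ / sec²φ₂ when true areas are equal.
cos²φ₂ / cos²φ₁ = 10.9  ⇒  cos φ₁ = cos 9.8° / √10.9 = 0.9854/3.302 = 0.2985.
φ₁ = arccos(0.2985) ≈ 72.6°.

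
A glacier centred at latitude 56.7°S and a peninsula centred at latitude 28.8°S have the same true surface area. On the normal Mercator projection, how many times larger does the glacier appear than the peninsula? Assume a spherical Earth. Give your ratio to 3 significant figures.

On Mercator, area is exaggerated by sec²φ = 1/cos²φ.
At 56.7°: sec²(56.7°) = 1/0.5490² = 3.318.
At 28.8°: sec²(28.8°) = 1/0.8763² = 1.302.
Ratio = 3.318/1.302 = cos²(28.8°)/cos²(56.7°) ≈ 2.55.

2.55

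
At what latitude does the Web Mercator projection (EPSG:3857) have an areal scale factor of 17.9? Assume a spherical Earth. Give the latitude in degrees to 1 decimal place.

76.3°

Mercator areal scale is sec²φ.
sec²φ = 17.9  ⇒  cos²φ = 0.05587  ⇒  cos φ = 0.2364.
φ = arccos(0.2364) ≈ 76.3°.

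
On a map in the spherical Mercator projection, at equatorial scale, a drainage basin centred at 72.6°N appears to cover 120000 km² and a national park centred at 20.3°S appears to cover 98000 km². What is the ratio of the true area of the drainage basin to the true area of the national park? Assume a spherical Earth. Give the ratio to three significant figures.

Since Mercator area scale is 1/cos²φ, the true area equals the apparent area multiplied by cos²φ.
True area of drainage basin: 120000 × cos²(72.6°) = 120000 × 0.08943 = 10730 km².
True area of national park: 98000 × cos²(20.3°) = 98000 × 0.8796 = 86200 km².
Ratio = 10730 / 86200 ≈ 0.124.

0.124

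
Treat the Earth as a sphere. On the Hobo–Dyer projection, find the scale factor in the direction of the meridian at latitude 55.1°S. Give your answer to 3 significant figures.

0.721

The Hobo–Dyer projection is cylindrical equal-area with φ₀ = 37.5°. For cylindrical equal-area with standard parallel φ₀, h = cos φ / cos φ₀ and k = cos φ₀ / cos φ, so h·k = 1.
h = cos 55.1° / cos 37.5° = 0.5721/0.7934 = 0.7212.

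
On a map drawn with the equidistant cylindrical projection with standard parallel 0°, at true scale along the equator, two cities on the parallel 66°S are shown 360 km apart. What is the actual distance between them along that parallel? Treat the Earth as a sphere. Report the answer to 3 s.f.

146 km

In the plate carrée (x = Rλ, y = Rφ), meridians are true-scale (h = 1) and parallels are stretched by k = sec φ.
Along the parallel at 66°, map distances are exaggerated by k = sec 66° = 2.459.
True distance = 360 / 2.459 = 360 × cos 66° ≈ 146 km.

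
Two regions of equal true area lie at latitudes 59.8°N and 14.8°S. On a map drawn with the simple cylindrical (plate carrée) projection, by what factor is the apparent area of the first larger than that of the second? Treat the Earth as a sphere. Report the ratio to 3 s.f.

For the equirectangular projection with φ₀ = 0 (plate carrée), h = 1 along meridians and k = sec φ along parallels.
Areal scale at 59.8°: h·k = 1.000 × 1.988 = 1.988.
Areal scale at 14.8°: h·k = 1.000 × 1.034 = 1.034.
Ratio = 1.988/1.034 ≈ 1.92.

1.92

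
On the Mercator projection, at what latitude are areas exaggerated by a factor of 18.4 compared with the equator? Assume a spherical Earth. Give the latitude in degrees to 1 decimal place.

Mercator areal scale is sec²φ.
sec²φ = 18.4  ⇒  cos²φ = 0.05435  ⇒  cos φ = 0.2331.
φ = arccos(0.2331) ≈ 76.5°.

76.5°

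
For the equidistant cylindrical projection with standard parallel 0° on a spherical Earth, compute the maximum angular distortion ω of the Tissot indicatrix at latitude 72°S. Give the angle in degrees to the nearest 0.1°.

63.7°

For the equirectangular projection with φ₀ = 0 (plate carrée), h = 1 along meridians and k = sec φ along parallels.
At 72°: h = 1.000, k = 3.236; principal scales a = 3.236, b = 1.000.
sin(ω/2) = (a − b)/(a + b) = 2.236/4.236 = 0.5279, so ω = 2 arcsin(0.5279) ≈ 63.7°.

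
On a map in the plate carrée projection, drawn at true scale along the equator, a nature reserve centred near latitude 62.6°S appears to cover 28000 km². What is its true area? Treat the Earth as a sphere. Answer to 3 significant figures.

12900 km²

Plate carrée maps x = Rλ, y = Rφ. The meridian scale is h = 1 and the parallel scale is k = 1/cos φ = sec φ.
Areal scale = h·k = 1 × sec φ; at 62.6°, h = 1.000, k = 2.173, so h·k = 2.173.
True area = apparent / (areal scale) = 28000 / 2.173 ≈ 12900 km².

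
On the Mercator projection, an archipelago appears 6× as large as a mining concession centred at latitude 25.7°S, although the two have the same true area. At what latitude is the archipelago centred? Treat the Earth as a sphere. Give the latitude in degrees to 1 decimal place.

68.4°

For equal true areas on Mercator, apparent areas scale as sec²φ, so the ratio is cos²φ₂ / cos²φ₁.
cos²φ₂ / cos²φ₁ = 6  ⇒  cos φ₁ = cos 25.7° / √6 = 0.9011/2.449 = 0.3679.
φ₁ = arccos(0.3679) ≈ 68.4°.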